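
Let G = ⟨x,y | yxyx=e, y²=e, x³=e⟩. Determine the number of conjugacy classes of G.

The conjugacy classes (representative and size) are:
  [e] (size 1), [x] (size 2), [xy] (size 3).
Class equation: 1 + 2 + 3 = 6 = |G|. So G has 3 conjugacy classes.

Answer: 3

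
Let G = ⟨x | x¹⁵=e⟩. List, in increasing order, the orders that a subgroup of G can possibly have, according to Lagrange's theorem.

|G| = 15 = 3 · 5. By Lagrange's theorem the order of any subgroup divides 15; the divisors of 15 are 1, 3, 5, 15.

Answer: 1, 3, 5, 15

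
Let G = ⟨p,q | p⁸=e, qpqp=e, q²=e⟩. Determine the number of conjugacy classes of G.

The conjugacy classes (representative and size) are:
  [e] (size 1), [p] (size 2), [p⁶] (size 2), [p³] (size 2), [p⁴] (size 1), [q] (size 4), [p⁵q] (size 4).
Class equation: 1 + 2 + 2 + 2 + 1 + 4 + 4 = 16 = |G|. So G has 7 conjugacy classes.

Answer: 7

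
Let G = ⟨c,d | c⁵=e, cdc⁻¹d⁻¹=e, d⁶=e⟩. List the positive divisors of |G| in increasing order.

|G| = 30 = 2 · 3 · 5. By Lagrange's theorem the order of any subgroup divides 30; the divisors of 30 are 1, 2, 3, 5, 6, 10, 15, 30.

Answer: 1, 2, 3, 5, 6, 10, 15, 30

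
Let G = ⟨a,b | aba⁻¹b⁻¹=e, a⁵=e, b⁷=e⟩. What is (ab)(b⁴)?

Compute (ab) · (b⁴) by multiplying left to right and reducing via the relations at each step:
  (ab) · b⁴ = ab⁵

Answer: ab⁵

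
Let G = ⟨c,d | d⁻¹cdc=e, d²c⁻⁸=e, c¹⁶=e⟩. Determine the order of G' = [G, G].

G' = [G, G] is generated by all commutators. The generator-pair commutators are: [c, d] = c².
The subgroup they normally generate is {e, c², c⁴, c⁶, c⁸, c¹⁰, c¹², c¹⁴}, of order 8.
Check: |G/G'| = 32/8 = 4 is the order of the abelianisation.

Answer: 8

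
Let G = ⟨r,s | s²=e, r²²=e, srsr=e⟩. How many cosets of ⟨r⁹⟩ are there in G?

First find ord(r⁹) by computing successive powers:
  (r⁹)¹ = r⁹, (r⁹)² = r¹⁸, (r⁹)³ = r⁵, (r⁹)⁴ = r¹⁴, (r⁹)⁵ = r, (r⁹)⁶ = r¹⁰, (r⁹)⁷ = r¹⁹, (r⁹)⁸ = r⁶, (r⁹)⁹ = r¹⁵, (r⁹)¹⁰ = r², (r⁹)¹¹ = r¹¹, (r⁹)¹² = r²⁰, (r⁹)¹³ = r⁷, (r⁹)¹⁴ = r¹⁶, (r⁹)¹⁵ = r³, (r⁹)¹⁶ = r¹², (r⁹)¹⁷ = r²¹, (r⁹)¹⁸ = r⁸, (r⁹)¹⁹ = r¹⁷, (r⁹)²⁰ = r⁴, (r⁹)²¹ = r¹³, (r⁹)²² = e.
So |⟨r⁹⟩| = ord(r⁹) = 22. With |G| = 44, by Lagrange [G : ⟨r⁹⟩] = 44/22 = 2.

Answer: 2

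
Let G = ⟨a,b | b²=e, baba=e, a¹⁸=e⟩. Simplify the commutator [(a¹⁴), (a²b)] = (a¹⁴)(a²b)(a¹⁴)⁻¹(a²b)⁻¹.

[(a¹⁴), (a²b)] = (a¹⁴)·(a²b)·(a¹⁴)⁻¹·(a²b)⁻¹.
  (a¹⁴) · (a²b) = a¹⁶b
  (a¹⁶b) · (a⁴) = a¹²b
  (a¹²b) · (a²b) = a¹⁰

Answer: a¹⁰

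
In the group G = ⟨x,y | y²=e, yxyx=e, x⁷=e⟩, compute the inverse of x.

The order of x is 7 (smallest k with xᵏ = e), so x⁻¹ = x⁶ = x⁶.
Check: x · (x⁶) → x · x⁶ = e, giving e as required.

Answer: x⁶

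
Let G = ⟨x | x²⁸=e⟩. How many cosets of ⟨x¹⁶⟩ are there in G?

First find ord(x¹⁶) by computing successive powers:
  (x¹⁶)¹ = x¹⁶, (x¹⁶)² = x⁴, (x¹⁶)³ = x²⁰, (x¹⁶)⁴ = x⁸, (x¹⁶)⁵ = x²⁴, (x¹⁶)⁶ = x¹², (x¹⁶)⁷ = e.
So |⟨x¹⁶⟩| = ord(x¹⁶) = 7. With |G| = 28, by Lagrange [G : ⟨x¹⁶⟩] = 28/7 = 4.

Answer: 4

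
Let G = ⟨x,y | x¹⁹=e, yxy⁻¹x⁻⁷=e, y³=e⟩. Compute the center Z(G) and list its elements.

An element z ∈ Z(G) iff z commutes with every generator.
For example e is central: e·x = x = x·e; e·y = y = y·e.
Whereas x ∉ Z(G) since x·y = xy ≠ x⁷y = y·x.
Checking each of the 57 elements this way gives Z(G) = {e}, of order 1.

Answer: {e}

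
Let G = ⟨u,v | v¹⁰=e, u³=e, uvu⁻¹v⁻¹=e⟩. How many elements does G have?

Enumerate words in the generators, reducing via the relations: the distinct elements are
  {e, u, v, uv, u², v², v³, v⁴, v⁵, v⁶, v⁷, v⁸, v⁹, uv², uv³, uv⁴, uv⁵, uv⁶, uv⁷, uv⁸, uv⁹, u²v, u²v², u²v³, u²v⁴, u²v⁵, u²v⁶, u²v⁷, u²v⁸, u²v⁹}.
No further products give new elements, so |G| = 30.

Answer: 30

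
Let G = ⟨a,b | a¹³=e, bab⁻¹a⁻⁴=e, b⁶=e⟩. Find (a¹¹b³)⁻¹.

The order of (a¹¹b³) is 2 (smallest k with (a¹¹b³)ᵏ = e), so (a¹¹b³)⁻¹ = (a¹¹b³)¹ = a¹¹b³.
Check: (a¹¹b³) · (a¹¹b³) → (a¹¹b³) · a¹¹ = b³;   (b³) · b³ = e, giving e as required.

Answer: a¹¹b³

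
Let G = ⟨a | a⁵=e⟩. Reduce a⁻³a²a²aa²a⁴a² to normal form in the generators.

Multiply left to right, reducing at each step:
  (a²) · a² = a⁴
  (a⁴) · a² = a
  a · a = a²
  (a²) · a² = a⁴
  (a⁴) · a⁴ = a³
  (a³) · a² = e

Answer: e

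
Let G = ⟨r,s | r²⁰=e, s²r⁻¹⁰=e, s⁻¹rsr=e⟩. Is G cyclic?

Every cyclic group is abelian. But r·s = rs while s·r = r⁹s⁻¹, so r·s ≠ s·r and G is not abelian. Hence G is not cyclic.

Answer: No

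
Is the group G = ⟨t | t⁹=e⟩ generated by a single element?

|G| = 9. The element t has order 9 (its powers give 9 distinct elements), so ⟨t⟩ = G and G is cyclic.

Answer: Yes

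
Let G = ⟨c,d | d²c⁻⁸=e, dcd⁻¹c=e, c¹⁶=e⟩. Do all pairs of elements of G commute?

c·d = cd but d·c = c⁷d⁻¹, so c·d ≠ d·c and G is not abelian.

Answer: No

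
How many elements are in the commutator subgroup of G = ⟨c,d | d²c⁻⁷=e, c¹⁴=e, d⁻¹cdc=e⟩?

G' = [G, G] is generated by all commutators. The generator-pair commutators are: [c, d] = c².
The subgroup they normally generate is {e, c², c⁴, c⁶, c⁸, c¹⁰, c¹²}, of order 7.
Check: |G/G'| = 28/7 = 4 is the order of the abelianisation.

Answer: 7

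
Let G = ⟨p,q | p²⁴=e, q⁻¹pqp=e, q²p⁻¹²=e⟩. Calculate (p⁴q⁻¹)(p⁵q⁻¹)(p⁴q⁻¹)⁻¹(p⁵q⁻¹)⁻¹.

[(p⁴q⁻¹), (p⁵q⁻¹)] = (p⁴q⁻¹)·(p⁵q⁻¹)·(p⁴q⁻¹)⁻¹·(p⁵q⁻¹)⁻¹.
  (p⁴q⁻¹) · (p⁵q⁻¹) = p¹¹
  (p¹¹) · (p⁴q) = p³q⁻¹
  (p³q⁻¹) · (p⁵q) = p²²

Answer: p²²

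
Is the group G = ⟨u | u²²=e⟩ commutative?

G has a single generator, so G is cyclic and hence abelian.

Answer: Yes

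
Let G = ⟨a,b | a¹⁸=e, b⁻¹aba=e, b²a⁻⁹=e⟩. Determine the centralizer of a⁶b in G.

⟨a⁶b⟩ ⊆ C_G(a⁶b) since powers of a⁶b commute with a⁶b; so |C_G(a⁶b)| ≥ |⟨a⁶b⟩| = 4.
By orbit–stabilizer, |C_G(a⁶b)| = |G| / |conj. class of a⁶b| = 36 / 9 = 4.
The 4 elements commuting with a⁶b are {e, a⁹, a⁶b, a⁶b⁻¹}.

Answer: {e, a⁹, a⁶b, a⁶b⁻¹}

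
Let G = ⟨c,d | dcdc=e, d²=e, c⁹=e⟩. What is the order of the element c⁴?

Compute successive powers until reaching e:
  (c⁴)¹ = c⁴, (c⁴)² = c⁸, (c⁴)³ = c³, (c⁴)⁴ = c⁷, (c⁴)⁵ = c², (c⁴)⁶ = c⁶, (c⁴)⁷ = c, (c⁴)⁸ = c⁵, (c⁴)⁹ = e.
The smallest positive k with (c⁴)ᵏ = e is 9.

Answer: 9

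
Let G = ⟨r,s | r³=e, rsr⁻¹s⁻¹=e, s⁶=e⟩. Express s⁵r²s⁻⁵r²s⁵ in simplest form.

Multiply left to right, reducing at each step:
  (s⁵) · r² = r²s⁵
  (r²s⁵) · s⁻⁵ = r²
  (r²) · r² = r
  r · s⁵ = rs⁵

Answer: rs⁵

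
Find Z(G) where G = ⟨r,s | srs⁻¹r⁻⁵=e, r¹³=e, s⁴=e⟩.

An element z ∈ Z(G) iff z commutes with every generator.
For example e is central: e·r = r = r·e; e·s = s = s·e.
Whereas r ∉ Z(G) since r·s = rs ≠ r⁵s = s·r.
Checking each of the 52 elements this way gives Z(G) = {e}, of order 1.

Answer: {e}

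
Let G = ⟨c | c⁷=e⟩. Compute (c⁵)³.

Compute successive powers of (c⁵), reducing at each step:
  (c⁵)²: (c⁵) · c⁵ = c³
  (c⁵)³: (c³) · c⁵ = c

Answer: c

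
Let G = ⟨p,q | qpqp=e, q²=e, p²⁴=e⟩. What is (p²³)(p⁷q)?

Compute (p²³) · (p⁷q) by multiplying left to right and reducing via the relations at each step:
  (p²³) · p⁷ = p⁶
  (p⁶) · q = p⁶q

Answer: p⁶q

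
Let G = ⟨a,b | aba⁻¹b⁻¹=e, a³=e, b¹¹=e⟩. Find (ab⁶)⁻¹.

The order of (ab⁶) is 33 (smallest k with (ab⁶)ᵏ = e), so (ab⁶)⁻¹ = (ab⁶)³² = a²b⁵.
Check: (ab⁶) · (a²b⁵) → (ab⁶) · a² = b⁶;   (b⁶) · b⁵ = e, giving e as required.

Answer: a²b⁵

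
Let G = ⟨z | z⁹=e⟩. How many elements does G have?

G is generated by a single element, so G is cyclic. The relator gives z⁹ = e and no smaller power is forced to be e, so the 9 powers {e, z, z², z³, z⁴, z⁵, z⁶, z⁷, z⁸} are distinct. Hence |G| = 9.

Answer: 9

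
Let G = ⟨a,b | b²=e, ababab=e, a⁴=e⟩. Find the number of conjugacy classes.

The conjugacy classes (representative and size) are:
  [e] (size 1), [a³] (size 6), [a²ba²b] (size 3), [aba³] (size 6), [ba³] (size 8).
Class equation: 1 + 6 + 3 + 6 + 8 = 24 = |G|. So G has 5 conjugacy classes.

Answer: 5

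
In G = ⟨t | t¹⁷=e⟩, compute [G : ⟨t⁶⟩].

First find ord(t⁶) by computing successive powers:
  (t⁶)¹ = t⁶, (t⁶)² = t¹², (t⁶)³ = t, (t⁶)⁴ = t⁷, (t⁶)⁵ = t¹³, (t⁶)⁶ = t², (t⁶)⁷ = t⁸, (t⁶)⁸ = t¹⁴, (t⁶)⁹ = t³, (t⁶)¹⁰ = t⁹, (t⁶)¹¹ = t¹⁵, (t⁶)¹² = t⁴, (t⁶)¹³ = t¹⁰, (t⁶)¹⁴ = t¹⁶, (t⁶)¹⁵ = t⁵, (t⁶)¹⁶ = t¹¹, (t⁶)¹⁷ = e.
So |⟨t⁶⟩| = ord(t⁶) = 17. With |G| = 17, by Lagrange [G : ⟨t⁶⟩] = 17/17 = 1.

Answer: 1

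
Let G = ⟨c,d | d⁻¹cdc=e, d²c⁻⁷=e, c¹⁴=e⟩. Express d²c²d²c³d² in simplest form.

Multiply left to right, reducing at each step:
  (c⁷) · c² = c⁹
  (c⁹) · d² = c²
  (c²) · c³ = c⁵
  (c⁵) · d² = c¹²

Answer: c¹²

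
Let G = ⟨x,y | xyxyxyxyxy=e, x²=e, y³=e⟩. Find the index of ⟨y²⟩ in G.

First find ord(y²) by computing successive powers:
  (y²)¹ = y², (y²)² = y, (y²)³ = e.
So |⟨y²⟩| = ord(y²) = 3. With |G| = 60, by Lagrange [G : ⟨y²⟩] = 60/3 = 20.

Answer: 20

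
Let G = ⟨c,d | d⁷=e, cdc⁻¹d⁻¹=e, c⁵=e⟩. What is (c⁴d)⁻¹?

The order of (c⁴d) is 35 (smallest k with (c⁴d)ᵏ = e), so (c⁴d)⁻¹ = (c⁴d)³⁴ = cd⁶.
Check: (c⁴d) · (cd⁶) → (c⁴d) · c = d;   d · d⁶ = e, giving e as required.

Answer: cd⁶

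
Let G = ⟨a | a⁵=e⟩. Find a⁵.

Compute successive powers of a, reducing at each step:
  a²: a · a = a²
  a³: (a²) · a = a³
  a⁴: (a³) · a = a⁴
  a⁵: (a⁴) · a = e

Answer: e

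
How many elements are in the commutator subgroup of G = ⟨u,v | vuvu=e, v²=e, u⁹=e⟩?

G' = [G, G] is generated by all commutators. The generator-pair commutators are: [u, v] = u².
The subgroup they normally generate is {e, u, u², u³, u⁴, u⁵, u⁶, u⁷, u⁸}, of order 9.
Check: |G/G'| = 18/9 = 2 is the order of the abelianisation.

Answer: 9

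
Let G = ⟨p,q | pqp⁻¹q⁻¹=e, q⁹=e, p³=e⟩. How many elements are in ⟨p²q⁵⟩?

|⟨p²q⁵⟩| equals the order of p²q⁵. Compute successive powers until reaching e:
  (p²q⁵)¹ = p²q⁵, (p²q⁵)² = pq, (p²q⁵)³ = q⁶, (p²q⁵)⁴ = p²q², (p²q⁵)⁵ = pq⁷, (p²q⁵)⁶ = q³, (p²q⁵)⁷ = p²q⁸, (p²q⁵)⁸ = pq⁴, (p²q⁵)⁹ = e.
The smallest positive k with (p²q⁵)ᵏ = e is 9, so |⟨p²q⁵⟩| = 9.

Answer: 9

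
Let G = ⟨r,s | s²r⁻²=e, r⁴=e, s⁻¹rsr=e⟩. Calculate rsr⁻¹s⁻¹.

[r, s] = r·s·r⁻¹·s⁻¹.
  r · s = rs
  (rs) · (r³) = s⁻¹
  (s⁻¹) · (s⁻¹) = r²

Answer: r²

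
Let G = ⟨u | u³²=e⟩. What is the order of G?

G is generated by a single element, so G is cyclic. The relator gives u³² = e and no smaller power is forced to be e, so the 32 powers {e, u, u², u³, u⁴, u⁵, u⁶, u⁷, u⁸, u⁹, u²², u²³, u²¹, u²⁰, u²⁴, u²⁵, u²⁶, u²⁷, u²⁸, u²⁹, u³¹, u³⁰, u¹², u¹³, u¹¹, u¹⁰, u¹⁴, u¹⁵, u¹⁶, u¹⁷, u¹⁸, u¹⁹} are distinct. Hence |G| = 32.

Answer: 32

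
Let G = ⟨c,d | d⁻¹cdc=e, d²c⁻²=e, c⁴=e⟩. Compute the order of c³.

Compute successive powers until reaching e:
  (c³)¹ = c³, (c³)² = c², (c³)³ = c, (c³)⁴ = e.
The smallest positive k with (c³)ᵏ = e is 4.

Answer: 4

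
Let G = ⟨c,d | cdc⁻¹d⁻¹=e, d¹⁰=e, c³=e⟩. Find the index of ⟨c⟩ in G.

First find ord(c) by computing successive powers:
  c¹ = c, c² = c², c³ = e.
So |⟨c⟩| = ord(c) = 3. With |G| = 30, by Lagrange [G : ⟨c⟩] = 30/3 = 10.

Answer: 10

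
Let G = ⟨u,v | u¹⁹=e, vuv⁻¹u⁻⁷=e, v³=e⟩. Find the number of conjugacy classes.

The conjugacy classes (representative and size) are:
  [e] (size 1), [u¹¹] (size 3), [u¹⁴] (size 3), [u⁶] (size 3), [u¹⁷] (size 3), [u¹²] (size 3), [u¹⁰] (size 3), [u²v] (size 19), [u¹⁸v²] (size 19).
Class equation: 1 + 3 + 3 + 3 + 3 + 3 + 3 + 19 + 19 = 57 = |G|. So G has 9 conjugacy classes.

Answer: 9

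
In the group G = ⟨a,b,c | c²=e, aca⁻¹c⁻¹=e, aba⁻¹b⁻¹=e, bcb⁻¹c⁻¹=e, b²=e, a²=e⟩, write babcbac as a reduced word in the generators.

Multiply left to right, reducing at each step:
  b · a = ab
  (ab) · b = a
  a · c = ac
  (ac) · b = abc
  (abc) · a = bc
  (bc) · c = b

Answer: b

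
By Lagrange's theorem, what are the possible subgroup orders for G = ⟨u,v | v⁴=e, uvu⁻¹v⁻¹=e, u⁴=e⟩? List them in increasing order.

|G| = 16 = 2⁴. By Lagrange's theorem the order of any subgroup divides 16; the divisors of 16 are 1, 2, 4, 8, 16.

Answer: 1, 2, 4, 8, 16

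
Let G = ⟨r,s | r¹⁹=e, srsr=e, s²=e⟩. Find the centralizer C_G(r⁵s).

⟨r⁵s⟩ ⊆ C_G(r⁵s) since powers of r⁵s commute with r⁵s; so |C_G(r⁵s)| ≥ |⟨r⁵s⟩| = 2.
By orbit–stabilizer, |C_G(r⁵s)| = |G| / |conj. class of r⁵s| = 38 / 19 = 2.
The 2 elements commuting with r⁵s are {e, r⁵s}.

Answer: {e, r⁵s}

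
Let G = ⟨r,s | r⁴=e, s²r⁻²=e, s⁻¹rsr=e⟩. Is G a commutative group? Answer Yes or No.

r·s = rs but s·r = rs⁻¹, so r·s ≠ s·r and G is not abelian.

Answer: No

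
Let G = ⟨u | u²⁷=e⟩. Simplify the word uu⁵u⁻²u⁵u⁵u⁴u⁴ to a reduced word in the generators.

Multiply left to right, reducing at each step:
  u · u⁵ = u⁶
  (u⁶) · u⁻² = u⁴
  (u⁴) · u⁵ = u⁹
  (u⁹) · u⁵ = u¹⁴
  (u¹⁴) · u⁴ = u¹⁸
  (u¹⁸) · u⁴ = u²²

Answer: u²²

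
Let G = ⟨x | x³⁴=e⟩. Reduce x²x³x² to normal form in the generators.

Multiply left to right, reducing at each step:
  (x²) · x³ = x⁵
  (x⁵) · x² = x⁷

Answer: x⁷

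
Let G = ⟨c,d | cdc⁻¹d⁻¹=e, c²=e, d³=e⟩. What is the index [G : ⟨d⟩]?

First find ord(d) by computing successive powers:
  d¹ = d, d² = d², d³ = e.
So |⟨d⟩| = ord(d) = 3. With |G| = 6, by Lagrange [G : ⟨d⟩] = 6/3 = 2.

Answer: 2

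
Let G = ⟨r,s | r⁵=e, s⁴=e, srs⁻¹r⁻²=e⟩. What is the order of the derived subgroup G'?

G' = [G, G] is generated by all commutators. The generator-pair commutators are: [r, s] = r⁴.
The subgroup they normally generate is {e, r, r², r³, r⁴}, of order 5.
Check: |G/G'| = 20/5 = 4 is the order of the abelianisation.

Answer: 5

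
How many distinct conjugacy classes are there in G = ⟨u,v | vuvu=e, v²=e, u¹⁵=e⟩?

The conjugacy classes (representative and size) are:
  [e] (size 1), [u¹⁴] (size 2), [u²] (size 2), [u³] (size 2), [u⁴] (size 2), [u¹⁰] (size 2), [u⁹] (size 2), [u⁷] (size 2), [u¹³v] (size 15).
Class equation: 1 + 2 + 2 + 2 + 2 + 2 + 2 + 2 + 15 = 30 = |G|. So G has 9 conjugacy classes.

Answer: 9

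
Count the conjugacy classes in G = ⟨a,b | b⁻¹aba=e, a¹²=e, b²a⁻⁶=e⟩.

The conjugacy classes (representative and size) are:
  [e] (size 1), [a¹¹] (size 2), [a²] (size 2), [a⁹] (size 2), [a⁴] (size 2), [a⁵] (size 2), [a⁶] (size 1), [a²b] (size 6), [ab] (size 6).
Class equation: 1 + 2 + 2 + 2 + 2 + 2 + 1 + 6 + 6 = 24 = |G|. So G has 9 conjugacy classes.

Answer: 9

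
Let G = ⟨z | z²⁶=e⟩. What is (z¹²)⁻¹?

The order of (z¹²) is 13 (smallest k with (z¹²)ᵏ = e), so (z¹²)⁻¹ = (z¹²)¹² = z¹⁴.
Check: (z¹²) · (z¹⁴) → (z¹²) · z¹⁴ = e, giving e as required.

Answer: z¹⁴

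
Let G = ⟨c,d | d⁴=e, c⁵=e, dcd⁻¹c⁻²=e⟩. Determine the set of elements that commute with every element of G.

An element z ∈ Z(G) iff z commutes with every generator.
For example e is central: e·c = c = c·e; e·d = d = d·e.
Whereas c ∉ Z(G) since c·d = cd ≠ c²d = d·c.
Checking each of the 20 elements this way gives Z(G) = {e}, of order 1.

Answer: {e}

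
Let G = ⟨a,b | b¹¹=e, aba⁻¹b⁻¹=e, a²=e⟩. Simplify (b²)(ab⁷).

Compute (b²) · (ab⁷) by multiplying left to right and reducing via the relations at each step:
  (b²) · a = ab²
  (ab²) · b⁷ = ab⁹

Answer: ab⁹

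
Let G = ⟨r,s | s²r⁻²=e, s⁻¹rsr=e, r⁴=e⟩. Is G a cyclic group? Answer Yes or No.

Every cyclic group is abelian. But r·s = rs while s·r = rs⁻¹, so r·s ≠ s·r and G is not abelian. Hence G is not cyclic.

Answer: No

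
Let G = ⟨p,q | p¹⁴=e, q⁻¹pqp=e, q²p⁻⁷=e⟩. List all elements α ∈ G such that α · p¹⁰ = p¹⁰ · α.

⟨p¹⁰⟩ ⊆ C_G(p¹⁰) since powers of p¹⁰ commute with p¹⁰; so |C_G(p¹⁰)| ≥ |⟨p¹⁰⟩| = 7.
By orbit–stabilizer, |C_G(p¹⁰)| = |G| / |conj. class of p¹⁰| = 28 / 2 = 14.
The 14 elements commuting with p¹⁰ are {e, p, p², p³, p⁴, p⁵, p⁶, p⁷, p⁸, p⁹, p¹⁰, p¹¹, p¹², p¹³}.

Answer: {e, p, p², p³, p⁴, p⁵, p⁶, p⁷, p⁸, p⁹, p¹⁰, p¹¹, p¹², p¹³}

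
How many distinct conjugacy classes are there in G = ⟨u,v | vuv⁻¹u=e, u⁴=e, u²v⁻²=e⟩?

The conjugacy classes (representative and size) are:
  [e] (size 1), [u³] (size 2), [u²] (size 1), [v⁻¹] (size 2), [uv] (size 2).
Class equation: 1 + 2 + 1 + 2 + 2 = 8 = |G|. So G has 5 conjugacy classes.

Answer: 5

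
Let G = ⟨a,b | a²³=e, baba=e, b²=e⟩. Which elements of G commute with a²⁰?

⟨a²⁰⟩ ⊆ C_G(a²⁰) since powers of a²⁰ commute with a²⁰; so |C_G(a²⁰)| ≥ |⟨a²⁰⟩| = 23.
By orbit–stabilizer, |C_G(a²⁰)| = |G| / |conj. class of a²⁰| = 46 / 2 = 23.
The 23 elements commuting with a²⁰ are {e, a, a², a³, a⁴, a⁵, a⁶, a⁷, a⁸, a⁹, a¹⁰, a¹¹, a¹², a¹³, a¹⁴, a¹⁵, a¹⁶, a¹⁷, a¹⁸, a¹⁹, a²⁰, a²¹, a²²}.

Answer: {e, a, a², a³, a⁴, a⁵, a⁶, a⁷, a⁸, a⁹, a¹⁰, a¹¹, a¹², a¹³, a¹⁴, a¹⁵, a¹⁶, a¹⁷, a¹⁸, a¹⁹, a²⁰, a²¹, a²²}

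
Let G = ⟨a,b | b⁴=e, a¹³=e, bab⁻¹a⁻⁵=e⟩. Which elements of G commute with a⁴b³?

⟨a⁴b³⟩ ⊆ C_G(a⁴b³) since powers of a⁴b³ commute with a⁴b³; so |C_G(a⁴b³)| ≥ |⟨a⁴b³⟩| = 4.
By orbit–stabilizer, |C_G(a⁴b³)| = |G| / |conj. class of a⁴b³| = 52 / 13 = 4.
The 4 elements commuting with a⁴b³ are {e, a⁶b, a⁴b³, a¹⁰b²}.

Answer: {e, a⁶b, a⁴b³, a¹⁰b²}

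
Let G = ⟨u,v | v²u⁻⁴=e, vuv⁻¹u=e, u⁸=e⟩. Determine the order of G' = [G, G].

G' = [G, G] is generated by all commutators. The generator-pair commutators are: [u, v] = u².
The subgroup they normally generate is {e, u², u⁴, u⁶}, of order 4.
Check: |G/G'| = 16/4 = 4 is the order of the abelianisation.

Answer: 4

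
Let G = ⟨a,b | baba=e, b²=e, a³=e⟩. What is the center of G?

An element z ∈ Z(G) iff z commutes with every generator.
For example e is central: e·a = a = a·e; e·b = b = b·e.
Whereas a ∉ Z(G) since a·b = ab ≠ a²b = b·a.
Checking each of the 6 elements this way gives Z(G) = {e}, of order 1.

Answer: {e}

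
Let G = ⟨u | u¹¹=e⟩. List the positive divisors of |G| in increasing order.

|G| = 11 = 11. By Lagrange's theorem the order of any subgroup divides 11; the divisors of 11 are 1, 11.

Answer: 1, 11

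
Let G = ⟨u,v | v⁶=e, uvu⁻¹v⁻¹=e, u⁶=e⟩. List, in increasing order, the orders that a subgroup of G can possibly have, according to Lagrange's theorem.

|G| = 36 = 2² · 3². By Lagrange's theorem the order of any subgroup divides 36; the divisors of 36 are 1, 2, 3, 4, 6, 9, 12, 18, 36.

Answer: 1, 2, 3, 4, 6, 9, 12, 18, 36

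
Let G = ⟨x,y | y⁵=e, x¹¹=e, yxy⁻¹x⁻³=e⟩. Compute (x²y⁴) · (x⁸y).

Compute (x²y⁴) · (x⁸y) by multiplying left to right and reducing via the relations at each step:
  (x²y⁴) · x⁸ = xy⁴
  (xy⁴) · y = x

Answer: x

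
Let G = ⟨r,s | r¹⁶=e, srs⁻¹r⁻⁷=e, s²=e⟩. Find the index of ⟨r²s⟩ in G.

First find ord(r²s) by computing successive powers:
  (r²s)¹ = r²s, (r²s)² = e.
So |⟨r²s⟩| = ord(r²s) = 2. With |G| = 32, by Lagrange [G : ⟨r²s⟩] = 32/2 = 16.

Answer: 16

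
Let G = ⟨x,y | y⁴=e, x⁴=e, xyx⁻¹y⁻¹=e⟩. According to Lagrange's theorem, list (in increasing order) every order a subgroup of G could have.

|G| = 16 = 2⁴. By Lagrange's theorem the order of any subgroup divides 16; the divisors of 16 are 1, 2, 4, 8, 16.

Answer: 1, 2, 4, 8, 16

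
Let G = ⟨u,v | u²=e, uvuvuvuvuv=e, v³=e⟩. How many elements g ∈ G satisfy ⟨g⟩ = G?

⟨g⟩ = G would require ord(g) = |G| = 60, but the maximum element order in G is 5 < 60. So G is not cyclic and no single element generates it: the count is 0.

Answer: 0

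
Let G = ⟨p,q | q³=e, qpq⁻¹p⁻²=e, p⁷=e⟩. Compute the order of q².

Compute successive powers until reaching e:
  (q²)¹ = q², (q²)² = q, (q²)³ = e.
The smallest positive k with (q²)ᵏ = e is 3.

Answer: 3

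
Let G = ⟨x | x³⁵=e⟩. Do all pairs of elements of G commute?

G has a single generator, so G is cyclic and hence abelian.

Answer: Yes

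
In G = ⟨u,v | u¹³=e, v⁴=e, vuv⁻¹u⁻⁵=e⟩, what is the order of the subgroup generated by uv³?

|⟨uv³⟩| equals the order of uv³. Compute successive powers until reaching e:
  (uv³)¹ = uv³, (uv³)² = u⁹v², (uv³)³ = u⁸v, (uv³)⁴ = e.
The smallest positive k with (uv³)ᵏ = e is 4, so |⟨uv³⟩| = 4.

Answer: 4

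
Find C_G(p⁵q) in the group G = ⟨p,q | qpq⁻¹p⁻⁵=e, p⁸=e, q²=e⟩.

⟨p⁵q⟩ ⊆ C_G(p⁵q) since powers of p⁵q commute with p⁵q; so |C_G(p⁵q)| ≥ |⟨p⁵q⟩| = 8.
By orbit–stabilizer, |C_G(p⁵q)| = |G| / |conj. class of p⁵q| = 16 / 2 = 8.
The 8 elements commuting with p⁵q are {e, p², p⁴, p⁶, p⁵q, pq, p⁷q, p³q}.

Answer: {e, p², p⁴, p⁶, p⁵q, pq, p⁷q, p³q}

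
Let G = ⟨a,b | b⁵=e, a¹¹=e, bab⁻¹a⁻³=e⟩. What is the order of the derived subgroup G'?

G' = [G, G] is generated by all commutators. The generator-pair commutators are: [a, b] = a⁹.
The subgroup they normally generate is {e, a, a², a³, a⁴, a⁵, a⁶, a⁷, a⁸, a⁹, a¹⁰}, of order 11.
Check: |G/G'| = 55/11 = 5 is the order of the abelianisation.

Answer: 11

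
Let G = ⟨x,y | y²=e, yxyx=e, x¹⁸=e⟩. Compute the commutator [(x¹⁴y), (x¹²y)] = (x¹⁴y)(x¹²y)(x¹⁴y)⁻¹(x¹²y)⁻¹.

[(x¹⁴y), (x¹²y)] = (x¹⁴y)·(x¹²y)·(x¹⁴y)⁻¹·(x¹²y)⁻¹.
  (x¹⁴y) · (x¹²y) = x²
  (x²) · (x¹⁴y) = x¹⁶y
  (x¹⁶y) · (x¹²y) = x⁴

Answer: x⁴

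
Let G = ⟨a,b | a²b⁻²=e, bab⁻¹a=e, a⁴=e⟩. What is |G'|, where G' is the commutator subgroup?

G' = [G, G] is generated by all commutators. The generator-pair commutators are: [a, b] = a².
The subgroup they normally generate is {e, a²}, of order 2.
Check: |G/G'| = 8/2 = 4 is the order of the abelianisation.

Answer: 2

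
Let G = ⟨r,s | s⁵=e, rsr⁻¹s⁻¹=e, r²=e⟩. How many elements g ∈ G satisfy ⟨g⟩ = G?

G is cyclic of order 10. An element generates G iff its order is 10, and a cyclic group of order 10 has exactly φ(10) = 4 such elements.

Answer: 4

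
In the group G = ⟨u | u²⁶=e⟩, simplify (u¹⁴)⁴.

Compute successive powers of (u¹⁴), reducing at each step:
  (u¹⁴)²: (u¹⁴) · u¹⁴ = u²
  (u¹⁴)³: (u²) · u¹⁴ = u¹⁶
  (u¹⁴)⁴: (u¹⁶) · u¹⁴ = u⁴

Answer: u⁴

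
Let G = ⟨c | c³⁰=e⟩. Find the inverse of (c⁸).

The order of (c⁸) is 15 (smallest k with (c⁸)ᵏ = e), so (c⁸)⁻¹ = (c⁸)¹⁴ = c²².
Check: (c⁸) · (c²²) → (c⁸) · c²² = e, giving e as required.

Answer: c²²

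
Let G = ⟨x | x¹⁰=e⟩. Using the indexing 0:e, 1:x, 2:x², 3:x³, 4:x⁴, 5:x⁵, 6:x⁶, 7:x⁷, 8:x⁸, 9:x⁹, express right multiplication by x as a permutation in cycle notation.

(0 1 2 3 4 5 6 7 8 9)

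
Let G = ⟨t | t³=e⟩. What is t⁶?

Compute successive powers of t, reducing at each step:
  t²: t · t = t²
  t³: (t²) · t = e
  t⁴: e · t = t
  t⁵: t · t = t²
  t⁶: (t²) · t = e

Answer: e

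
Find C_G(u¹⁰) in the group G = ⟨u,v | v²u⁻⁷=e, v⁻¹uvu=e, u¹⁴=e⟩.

⟨u¹⁰⟩ ⊆ C_G(u¹⁰) since powers of u¹⁰ commute with u¹⁰; so |C_G(u¹⁰)| ≥ |⟨u¹⁰⟩| = 7.
By orbit–stabilizer, |C_G(u¹⁰)| = |G| / |conj. class of u¹⁰| = 28 / 2 = 14.
The 14 elements commuting with u¹⁰ are {e, u, u², u³, u⁴, u⁵, u⁶, u⁷, u⁸, u⁹, u¹⁰, u¹¹, u¹², u¹³}.

Answer: {e, u, u², u³, u⁴, u⁵, u⁶, u⁷, u⁸, u⁹, u¹⁰, u¹¹, u¹², u¹³}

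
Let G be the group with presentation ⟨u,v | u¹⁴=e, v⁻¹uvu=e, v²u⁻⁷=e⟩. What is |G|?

Enumerate words in the generators, reducing via the relations: the distinct elements are
  {e, u, v, uv, u², u³, u⁴, u⁵, u⁶, u⁷, u⁸, u⁹, u²v, u³v, u¹², u¹³, u¹¹, u¹⁰, u⁴v, u⁵v, u⁶v, v⁻¹, uv⁻¹, u²v⁻¹, u³v⁻¹, u⁴v⁻¹, u⁵v⁻¹, u⁶v⁻¹}.
No further products give new elements, so |G| = 28.

Answer: 28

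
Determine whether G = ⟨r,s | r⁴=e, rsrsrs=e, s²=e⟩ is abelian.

r·s = rs but s·r = sr, so r·s ≠ s·r and G is not abelian.

Answer: No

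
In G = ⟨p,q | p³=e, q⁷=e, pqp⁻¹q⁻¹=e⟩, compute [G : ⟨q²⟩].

First find ord(q²) by computing successive powers:
  (q²)¹ = q², (q²)² = q⁴, (q²)³ = q⁶, (q²)⁴ = q, (q²)⁵ = q³, (q²)⁶ = q⁵, (q²)⁷ = e.
So |⟨q²⟩| = ord(q²) = 7. With |G| = 21, by Lagrange [G : ⟨q²⟩] = 21/7 = 3.

Answer: 3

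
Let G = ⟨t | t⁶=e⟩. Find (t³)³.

Compute successive powers of (t³), reducing at each step:
  (t³)²: (t³) · t³ = e
  (t³)³: e · t³ = t³

Answer: t³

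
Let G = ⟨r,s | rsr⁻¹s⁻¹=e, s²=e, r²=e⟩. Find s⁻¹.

The order of s is 2 (smallest k with sᵏ = e), so s⁻¹ = s¹ = s.
Check: s · s → s · s = e, giving e as required.

Answer: s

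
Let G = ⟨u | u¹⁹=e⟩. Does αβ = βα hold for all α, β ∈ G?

G has a single generator, so G is cyclic and hence abelian.

Answer: Yes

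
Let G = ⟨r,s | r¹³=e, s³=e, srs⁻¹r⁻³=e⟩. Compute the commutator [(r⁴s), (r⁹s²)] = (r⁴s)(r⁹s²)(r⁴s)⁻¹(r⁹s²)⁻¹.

[(r⁴s), (r⁹s²)] = (r⁴s)·(r⁹s²)·(r⁴s)⁻¹·(r⁹s²)⁻¹.
  (r⁴s) · (r⁹s²) = r⁵
  (r⁵) · (r³s²) = r⁸s²
  (r⁸s²) · (r¹²s) = r¹²

Answer: r¹²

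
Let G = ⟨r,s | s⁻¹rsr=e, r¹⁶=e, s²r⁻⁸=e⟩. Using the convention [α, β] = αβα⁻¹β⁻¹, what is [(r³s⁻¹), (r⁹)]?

[(r³s⁻¹), (r⁹)] = (r³s⁻¹)·(r⁹)·(r³s⁻¹)⁻¹·(r⁹)⁻¹.
  (r³s⁻¹) · (r⁹) = r²s
  (r²s) · (r³s) = r⁷
  (r⁷) · (r⁷) = r¹⁴

Answer: r¹⁴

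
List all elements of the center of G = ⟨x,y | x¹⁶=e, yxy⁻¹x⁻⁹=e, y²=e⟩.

An element z ∈ Z(G) iff z commutes with every generator.
For example x² is central: (x²)·x = x³ = x·(x²); (x²)·y = x²y = y·(x²).
Whereas x ∉ Z(G) since x·y = xy ≠ x⁹y = y·x.
Checking each of the 32 elements this way gives Z(G) = {e, x², x⁴, x⁶, x⁸, x¹⁰, x¹², x¹⁴}, of order 8.

Answer: {e, x², x⁴, x⁶, x⁸, x¹⁰, x¹², x¹⁴}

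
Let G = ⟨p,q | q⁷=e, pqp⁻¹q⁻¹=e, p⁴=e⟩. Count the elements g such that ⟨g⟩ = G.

G is cyclic of order 28. An element generates G iff its order is 28, and a cyclic group of order 28 has exactly φ(28) = 12 such elements.

Answer: 12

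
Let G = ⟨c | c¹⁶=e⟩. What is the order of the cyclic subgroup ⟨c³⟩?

|⟨c³⟩| equals the order of c³. Compute successive powers until reaching e:
  (c³)¹ = c³, (c³)² = c⁶, (c³)³ = c⁹, (c³)⁴ = c¹², (c³)⁵ = c¹⁵, (c³)⁶ = c², (c³)⁷ = c⁵, (c³)⁸ = c⁸, (c³)⁹ = c¹¹, (c³)¹⁰ = c¹⁴, (c³)¹¹ = c, (c³)¹² = c⁴, (c³)¹³ = c⁷, (c³)¹⁴ = c¹⁰, (c³)¹⁵ = c¹³, (c³)¹⁶ = e.
The smallest positive k with (c³)ᵏ = e is 16, so |⟨c³⟩| = 16.

Answer: 16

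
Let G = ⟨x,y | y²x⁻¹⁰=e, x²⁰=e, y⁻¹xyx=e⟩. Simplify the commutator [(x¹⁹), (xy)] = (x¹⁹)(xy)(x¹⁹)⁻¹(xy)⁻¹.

[(x¹⁹), (xy)] = (x¹⁹)·(xy)·(x¹⁹)⁻¹·(xy)⁻¹.
  (x¹⁹) · (xy) = y
  y · x = x⁹y⁻¹
  (x⁹y⁻¹) · (xy⁻¹) = x¹⁸

Answer: x¹⁸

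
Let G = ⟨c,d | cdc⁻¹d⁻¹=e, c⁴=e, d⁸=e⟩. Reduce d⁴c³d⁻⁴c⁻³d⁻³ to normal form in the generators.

Multiply left to right, reducing at each step:
  (d⁴) · c³ = c³d⁴
  (c³d⁴) · d⁻⁴ = c³
  (c³) · c⁻³ = e
  e · d⁻³ = d⁵

Answer: d⁵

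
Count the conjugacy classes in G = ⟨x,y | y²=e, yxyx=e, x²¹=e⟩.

The conjugacy classes (representative and size) are:
  [e] (size 1), [x²⁰] (size 2), [x²] (size 2), [x³] (size 2), [x¹⁷] (size 2), [x⁵] (size 2), [x⁶] (size 2), [x⁷] (size 2), [x⁸] (size 2), [x⁹] (size 2), [x¹⁰] (size 2), [y] (size 21).
Class equation: 1 + 2 + 2 + 2 + 2 + 2 + 2 + 2 + 2 + 2 + 2 + 21 = 42 = |G|. So G has 12 conjugacy classes.

Answer: 12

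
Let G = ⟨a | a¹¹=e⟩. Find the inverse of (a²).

The order of (a²) is 11 (smallest k with (a²)ᵏ = e), so (a²)⁻¹ = (a²)¹⁰ = a⁹.
Check: (a²) · (a⁹) → (a²) · a⁹ = e, giving e as required.

Answer: a⁹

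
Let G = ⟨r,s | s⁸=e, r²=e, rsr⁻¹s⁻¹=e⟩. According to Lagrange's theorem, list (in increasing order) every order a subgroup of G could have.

|G| = 16 = 2⁴. By Lagrange's theorem the order of any subgroup divides 16; the divisors of 16 are 1, 2, 4, 8, 16.

Answer: 1, 2, 4, 8, 16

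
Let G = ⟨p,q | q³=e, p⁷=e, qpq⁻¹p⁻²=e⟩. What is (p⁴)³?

Compute successive powers of (p⁴), reducing at each step:
  (p⁴)²: (p⁴) · p⁴ = p
  (p⁴)³: p · p⁴ = p⁵

Answer: p⁵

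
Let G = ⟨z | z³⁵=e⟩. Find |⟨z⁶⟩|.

|⟨z⁶⟩| equals the order of z⁶. Compute successive powers until reaching e:
  (z⁶)¹ = z⁶, (z⁶)² = z¹², (z⁶)³ = z¹⁸, (z⁶)⁴ = z²⁴, (z⁶)⁵ = z³⁰, (z⁶)⁶ = z, (z⁶)⁷ = z⁷, (z⁶)⁸ = z¹³, (z⁶)⁹ = z¹⁹, (z⁶)¹⁰ = z²⁵, (z⁶)¹¹ = z³¹, (z⁶)¹² = z², (z⁶)¹³ = z⁸, (z⁶)¹⁴ = z¹⁴, (z⁶)¹⁵ = z²⁰, (z⁶)¹⁶ = z²⁶, (z⁶)¹⁷ = z³², (z⁶)¹⁸ = z³, (z⁶)¹⁹ = z⁹, (z⁶)²⁰ = z¹⁵, (z⁶)²¹ = z²¹, (z⁶)²² = z²⁷, (z⁶)²³ = z³³, (z⁶)²⁴ = z⁴, (z⁶)²⁵ = z¹⁰, (z⁶)²⁶ = z¹⁶, (z⁶)²⁷ = z²², (z⁶)²⁸ = z²⁸, (z⁶)²⁹ = z³⁴, (z⁶)³⁰ = z⁵, (z⁶)³¹ = z¹¹, (z⁶)³² = z¹⁷, (z⁶)³³ = z²³, (z⁶)³⁴ = z²⁹, (z⁶)³⁵ = e.
The smallest positive k with (z⁶)ᵏ = e is 35, so |⟨z⁶⟩| = 35.

Answer: 35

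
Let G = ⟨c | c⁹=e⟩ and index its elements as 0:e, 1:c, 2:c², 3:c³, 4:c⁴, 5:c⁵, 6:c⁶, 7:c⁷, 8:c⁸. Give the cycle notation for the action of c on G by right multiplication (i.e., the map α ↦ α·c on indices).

(0 1 2 3 4 5 6 7 8)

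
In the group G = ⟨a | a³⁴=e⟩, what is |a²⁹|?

Compute successive powers until reaching e:
  (a²⁹)¹ = a²⁹, (a²⁹)² = a²⁴, (a²⁹)³ = a¹⁹, (a²⁹)⁴ = a¹⁴, (a²⁹)⁵ = a⁹, (a²⁹)⁶ = a⁴, (a²⁹)⁷ = a³³, (a²⁹)⁸ = a²⁸, (a²⁹)⁹ = a²³, (a²⁹)¹⁰ = a¹⁸, (a²⁹)¹¹ = a¹³, (a²⁹)¹² = a⁸, (a²⁹)¹³ = a³, (a²⁹)¹⁴ = a³², (a²⁹)¹⁵ = a²⁷, (a²⁹)¹⁶ = a²², (a²⁹)¹⁷ = a¹⁷, (a²⁹)¹⁸ = a¹², (a²⁹)¹⁹ = a⁷, (a²⁹)²⁰ = a², (a²⁹)²¹ = a³¹, (a²⁹)²² = a²⁶, (a²⁹)²³ = a²¹, (a²⁹)²⁴ = a¹⁶, (a²⁹)²⁵ = a¹¹, (a²⁹)²⁶ = a⁶, (a²⁹)²⁷ = a, (a²⁹)²⁸ = a³⁰, (a²⁹)²⁹ = a²⁵, (a²⁹)³⁰ = a²⁰, (a²⁹)³¹ = a¹⁵, (a²⁹)³² = a¹⁰, (a²⁹)³³ = a⁵, (a²⁹)³⁴ = e.
The smallest positive k with (a²⁹)ᵏ = e is 34.

Answer: 34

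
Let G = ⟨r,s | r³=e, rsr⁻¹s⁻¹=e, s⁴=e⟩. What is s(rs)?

Compute s · (rs) by multiplying left to right and reducing via the relations at each step:
  s · r = rs
  (rs) · s = rs²

Answer: rs²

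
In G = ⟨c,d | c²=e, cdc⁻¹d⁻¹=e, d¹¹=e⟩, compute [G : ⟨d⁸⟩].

First find ord(d⁸) by computing successive powers:
  (d⁸)¹ = d⁸, (d⁸)² = d⁵, (d⁸)³ = d², (d⁸)⁴ = d¹⁰, (d⁸)⁵ = d⁷, (d⁸)⁶ = d⁴, (d⁸)⁷ = d, (d⁸)⁸ = d⁹, (d⁸)⁹ = d⁶, (d⁸)¹⁰ = d³, (d⁸)¹¹ = e.
So |⟨d⁸⟩| = ord(d⁸) = 11. With |G| = 22, by Lagrange [G : ⟨d⁸⟩] = 22/11 = 2.

Answer: 2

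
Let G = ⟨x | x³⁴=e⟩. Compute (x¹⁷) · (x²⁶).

Compute (x¹⁷) · (x²⁶) by multiplying left to right and reducing via the relations at each step:
  (x¹⁷) · x²⁶ = x⁹

Answer: x⁹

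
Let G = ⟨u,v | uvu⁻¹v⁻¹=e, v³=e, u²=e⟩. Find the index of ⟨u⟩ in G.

First find ord(u) by computing successive powers:
  u¹ = u, u² = e.
So |⟨u⟩| = ord(u) = 2. With |G| = 6, by Lagrange [G : ⟨u⟩] = 6/2 = 3.

Answer: 3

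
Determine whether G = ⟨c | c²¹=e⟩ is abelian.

G has a single generator, so G is cyclic and hence abelian.

Answer: Yes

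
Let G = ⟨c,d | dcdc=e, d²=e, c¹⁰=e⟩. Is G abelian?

c·d = cd but d·c = c⁹d, so c·d ≠ d·c and G is not abelian.

Answer: No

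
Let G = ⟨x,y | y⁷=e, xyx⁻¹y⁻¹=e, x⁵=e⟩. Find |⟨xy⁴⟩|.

|⟨xy⁴⟩| equals the order of xy⁴. Compute successive powers until reaching e:
  (xy⁴)¹ = xy⁴, (xy⁴)² = x²y, (xy⁴)³ = x³y⁵, (xy⁴)⁴ = x⁴y², (xy⁴)⁵ = y⁶, (xy⁴)⁶ = xy³, (xy⁴)⁷ = x², (xy⁴)⁸ = x³y⁴, (xy⁴)⁹ = x⁴y, (xy⁴)¹⁰ = y⁵, (xy⁴)¹¹ = xy², (xy⁴)¹² = x²y⁶, (xy⁴)¹³ = x³y³, (xy⁴)¹⁴ = x⁴, (xy⁴)¹⁵ = y⁴, (xy⁴)¹⁶ = xy, (xy⁴)¹⁷ = x²y⁵, (xy⁴)¹⁸ = x³y², (xy⁴)¹⁹ = x⁴y⁶, (xy⁴)²⁰ = y³, (xy⁴)²¹ = x, (xy⁴)²² = x²y⁴, (xy⁴)²³ = x³y, (xy⁴)²⁴ = x⁴y⁵, (xy⁴)²⁵ = y², (xy⁴)²⁶ = xy⁶, (xy⁴)²⁷ = x²y³, (xy⁴)²⁸ = x³, (xy⁴)²⁹ = x⁴y⁴, (xy⁴)³⁰ = y, (xy⁴)³¹ = xy⁵, (xy⁴)³² = x²y², (xy⁴)³³ = x³y⁶, (xy⁴)³⁴ = x⁴y³, (xy⁴)³⁵ = e.
The smallest positive k with (xy⁴)ᵏ = e is 35, so |⟨xy⁴⟩| = 35.

Answer: 35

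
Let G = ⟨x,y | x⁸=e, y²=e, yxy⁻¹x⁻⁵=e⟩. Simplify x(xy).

Compute x · (xy) by multiplying left to right and reducing via the relations at each step:
  x · x = x²
  (x²) · y = x²y

Answer: x²y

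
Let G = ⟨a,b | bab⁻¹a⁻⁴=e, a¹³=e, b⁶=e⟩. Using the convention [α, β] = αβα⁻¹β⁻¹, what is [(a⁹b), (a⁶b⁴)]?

[(a⁹b), (a⁶b⁴)] = (a⁹b)·(a⁶b⁴)·(a⁹b)⁻¹·(a⁶b⁴)⁻¹.
  (a⁹b) · (a⁶b⁴) = a⁷b⁵
  (a⁷b⁵) · (ab⁵) = a⁴b⁴
  (a⁴b⁴) · (a⁸b²) = a¹¹

Answer: a¹¹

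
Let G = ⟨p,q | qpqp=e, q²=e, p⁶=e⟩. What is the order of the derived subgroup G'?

G' = [G, G] is generated by all commutators. The generator-pair commutators are: [p, q] = p².
The subgroup they normally generate is {e, p², p⁴}, of order 3.
Check: |G/G'| = 12/3 = 4 is the order of the abelianisation.

Answer: 3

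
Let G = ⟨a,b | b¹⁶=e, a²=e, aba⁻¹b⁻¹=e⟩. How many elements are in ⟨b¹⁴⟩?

|⟨b¹⁴⟩| equals the order of b¹⁴. Compute successive powers until reaching e:
  (b¹⁴)¹ = b¹⁴, (b¹⁴)² = b¹², (b¹⁴)³ = b¹⁰, (b¹⁴)⁴ = b⁸, (b¹⁴)⁵ = b⁶, (b¹⁴)⁶ = b⁴, (b¹⁴)⁷ = b², (b¹⁴)⁸ = e.
The smallest positive k with (b¹⁴)ᵏ = e is 8, so |⟨b¹⁴⟩| = 8.

Answer: 8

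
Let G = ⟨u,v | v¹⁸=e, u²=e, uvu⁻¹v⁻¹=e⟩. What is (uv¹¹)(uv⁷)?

Compute (uv¹¹) · (uv⁷) by multiplying left to right and reducing via the relations at each step:
  (uv¹¹) · u = v¹¹
  (v¹¹) · v⁷ = e

Answer: e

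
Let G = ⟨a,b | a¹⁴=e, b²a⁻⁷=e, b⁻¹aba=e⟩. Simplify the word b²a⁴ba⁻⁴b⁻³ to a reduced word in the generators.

Multiply left to right, reducing at each step:
  (a⁷) · a⁴ = a¹¹
  (a¹¹) · b = a⁴b⁻¹
  (a⁴b⁻¹) · a⁻⁴ = ab
  (ab) · b⁻³ = a⁸

Answer: a⁸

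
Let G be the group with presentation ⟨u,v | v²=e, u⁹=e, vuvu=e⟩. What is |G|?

Enumerate words in the generators, reducing via the relations: the distinct elements are
  {e, u, v, uv, u², u³, u⁴, u⁵, u⁶, u⁷, u⁸, u²v, u³v, u⁴v, u⁵v, u⁶v, u⁷v, u⁸v}.
No further products give new elements, so |G| = 18.

Answer: 18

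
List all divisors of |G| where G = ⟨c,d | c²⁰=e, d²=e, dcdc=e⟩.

|G| = 40 = 2³ · 5. By Lagrange's theorem the order of any subgroup divides 40; the divisors of 40 are 1, 2, 4, 5, 8, 10, 20, 40.

Answer: 1, 2, 4, 5, 8, 10, 20, 40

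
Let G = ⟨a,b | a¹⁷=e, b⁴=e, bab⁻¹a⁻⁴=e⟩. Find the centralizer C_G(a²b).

⟨a²b⟩ ⊆ C_G(a²b) since powers of a²b commute with a²b; so |C_G(a²b)| ≥ |⟨a²b⟩| = 4.
By orbit–stabilizer, |C_G(a²b)| = |G| / |conj. class of a²b| = 68 / 17 = 4.
The 4 elements commuting with a²b are {e, a²b, a⁸b³, a¹⁰b²}.

Answer: {e, a²b, a⁸b³, a¹⁰b²}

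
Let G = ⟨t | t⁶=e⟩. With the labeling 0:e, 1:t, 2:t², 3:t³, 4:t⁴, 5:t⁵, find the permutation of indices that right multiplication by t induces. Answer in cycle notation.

(0 1 2 3 4 5)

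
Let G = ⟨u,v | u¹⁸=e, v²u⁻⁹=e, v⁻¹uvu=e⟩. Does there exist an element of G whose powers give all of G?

Every cyclic group is abelian. But u·v = uv while v·u = u⁸v⁻¹, so u·v ≠ v·u and G is not abelian. Hence G is not cyclic.

Answer: No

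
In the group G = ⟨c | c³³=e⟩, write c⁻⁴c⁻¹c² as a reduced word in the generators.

Multiply left to right, reducing at each step:
  (c²⁹) · c⁻¹ = c²⁸
  (c²⁸) · c² = c³⁰

Answer: c³⁰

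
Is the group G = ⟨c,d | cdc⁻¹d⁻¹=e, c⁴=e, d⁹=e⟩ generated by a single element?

|G| = 36. The element cd has order 36 (its powers give 36 distinct elements), so ⟨cd⟩ = G and G is cyclic.

Answer: Yes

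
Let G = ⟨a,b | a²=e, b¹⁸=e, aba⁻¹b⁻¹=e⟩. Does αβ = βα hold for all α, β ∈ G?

Each pair of generators commutes: a·b = ab = b·a. Since the generators pairwise commute, every element of G commutes with every other, so G is abelian.

Answer: Yes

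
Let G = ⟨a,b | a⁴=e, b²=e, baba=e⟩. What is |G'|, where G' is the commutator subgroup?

G' = [G, G] is generated by all commutators. The generator-pair commutators are: [a, b] = a².
The subgroup they normally generate is {e, a²}, of order 2.
Check: |G/G'| = 8/2 = 4 is the order of the abelianisation.

Answer: 2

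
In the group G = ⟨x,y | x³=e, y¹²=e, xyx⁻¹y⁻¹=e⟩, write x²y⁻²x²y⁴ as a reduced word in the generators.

Multiply left to right, reducing at each step:
  (x²) · y⁻² = x²y¹⁰
  (x²y¹⁰) · x² = xy¹⁰
  (xy¹⁰) · y⁴ = xy²

Answer: xy²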